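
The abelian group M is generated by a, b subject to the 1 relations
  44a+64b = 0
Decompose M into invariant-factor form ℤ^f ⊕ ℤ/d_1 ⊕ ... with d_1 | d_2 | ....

rank_ℚ(R)=1; free=2−1=1
SNF(R) diag = [4] → torsion [4]

Answer: M ≅ ℤ^1 ⊕ ℤ/4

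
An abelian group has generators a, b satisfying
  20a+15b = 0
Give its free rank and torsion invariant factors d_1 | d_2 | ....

rank_ℚ(R)=1; free=2−1=1
SNF(R) diag = [5] → torsion [5]

Answer: M ≅ ℤ^1 ⊕ ℤ/5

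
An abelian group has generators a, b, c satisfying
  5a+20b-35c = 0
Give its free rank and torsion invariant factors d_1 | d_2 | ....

rank_ℚ(R)=1; free=3−1=2
SNF(R) diag = [5] → torsion [5]

Answer: M ≅ ℤ^2 ⊕ ℤ/5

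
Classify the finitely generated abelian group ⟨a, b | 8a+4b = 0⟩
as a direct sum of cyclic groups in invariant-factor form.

Answer: M ≅ ℤ^1 ⊕ ℤ/4

Derivation:
rank_ℚ(R)=1; free=2−1=1
SNF(R) diag = [4] → torsion [4]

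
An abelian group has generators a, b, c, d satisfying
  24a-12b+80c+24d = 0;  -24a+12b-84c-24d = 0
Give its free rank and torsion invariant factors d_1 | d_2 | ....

rank_ℚ(R)=2; free=4−2=2
SNF(R) diag = [4, 12] → torsion [4, 12]

Answer: M ≅ ℤ^2 ⊕ ℤ/4 ⊕ ℤ/12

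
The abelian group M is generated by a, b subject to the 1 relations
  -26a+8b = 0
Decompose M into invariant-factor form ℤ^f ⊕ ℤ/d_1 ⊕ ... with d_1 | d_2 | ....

rank_ℚ(R)=1; free=2−1=1
SNF(R) diag = [2] → torsion [2]

Answer: M ≅ ℤ^1 ⊕ ℤ/2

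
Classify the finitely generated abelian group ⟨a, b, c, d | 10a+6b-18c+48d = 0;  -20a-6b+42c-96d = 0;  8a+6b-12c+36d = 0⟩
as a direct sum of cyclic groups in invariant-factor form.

rank_ℚ(R)=3; free=4−3=1
SNF(R) diag = [2, 6, 6] → torsion [2, 6, 6]

Answer: M ≅ ℤ^1 ⊕ ℤ/2 ⊕ ℤ/6 ⊕ ℤ/6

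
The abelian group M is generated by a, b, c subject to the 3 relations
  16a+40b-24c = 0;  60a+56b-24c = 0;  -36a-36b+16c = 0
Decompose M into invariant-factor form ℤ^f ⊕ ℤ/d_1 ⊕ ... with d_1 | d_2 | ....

Answer: M ≅ ℤ/4 ⊕ ℤ/4 ⊕ ℤ/8

Derivation:
rank_ℚ(R)=3; free=3−3=0
SNF(R) diag = [4, 4, 8] → torsion [4, 4, 8]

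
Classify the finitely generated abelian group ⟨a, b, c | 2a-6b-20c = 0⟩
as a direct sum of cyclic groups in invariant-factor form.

Answer: M ≅ ℤ^2 ⊕ ℤ/2

Derivation:
rank_ℚ(R)=1; free=3−1=2
SNF(R) diag = [2] → torsion [2]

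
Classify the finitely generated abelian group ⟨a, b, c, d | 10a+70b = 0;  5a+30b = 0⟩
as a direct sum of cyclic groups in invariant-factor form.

rank_ℚ(R)=2; free=4−2=2
SNF(R) diag = [5, 10] → torsion [5, 10]

Answer: M ≅ ℤ^2 ⊕ ℤ/5 ⊕ ℤ/10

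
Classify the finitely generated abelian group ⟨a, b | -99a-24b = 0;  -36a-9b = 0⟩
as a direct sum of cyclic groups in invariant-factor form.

rank_ℚ(R)=2; free=2−2=0
SNF(R) diag = [3, 9] → torsion [3, 9]

Answer: M ≅ ℤ/3 ⊕ ℤ/9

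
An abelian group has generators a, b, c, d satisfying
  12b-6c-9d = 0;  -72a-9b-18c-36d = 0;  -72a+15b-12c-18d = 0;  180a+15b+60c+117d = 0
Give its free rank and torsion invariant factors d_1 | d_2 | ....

rank_ℚ(R)=4; free=4−4=0
SNF(R) diag = [3, 9, 18, 36] → torsion [3, 9, 18, 36]

Answer: M ≅ ℤ/3 ⊕ ℤ/9 ⊕ ℤ/18 ⊕ ℤ/36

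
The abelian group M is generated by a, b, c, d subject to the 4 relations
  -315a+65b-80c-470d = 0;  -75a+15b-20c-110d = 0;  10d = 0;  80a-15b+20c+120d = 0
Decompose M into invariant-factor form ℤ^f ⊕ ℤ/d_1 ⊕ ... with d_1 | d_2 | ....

rank_ℚ(R)=4; free=4−4=0
SNF(R) diag = [5, 5, 10, 20] → torsion [5, 5, 10, 20]

Answer: M ≅ ℤ/5 ⊕ ℤ/5 ⊕ ℤ/10 ⊕ ℤ/20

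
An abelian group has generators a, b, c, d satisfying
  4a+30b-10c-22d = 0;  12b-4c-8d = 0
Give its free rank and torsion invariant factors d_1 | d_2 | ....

Answer: M ≅ ℤ^2 ⊕ ℤ/2 ⊕ ℤ/4

Derivation:
rank_ℚ(R)=2; free=4−2=2
SNF(R) diag = [2, 4] → torsion [2, 4]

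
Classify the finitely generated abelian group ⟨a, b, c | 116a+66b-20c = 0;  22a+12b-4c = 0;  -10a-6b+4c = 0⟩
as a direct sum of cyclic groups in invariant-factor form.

Answer: M ≅ ℤ/2 ⊕ ℤ/6 ⊕ ℤ/12

Derivation:
rank_ℚ(R)=3; free=3−3=0
SNF(R) diag = [2, 6, 12] → torsion [2, 6, 12]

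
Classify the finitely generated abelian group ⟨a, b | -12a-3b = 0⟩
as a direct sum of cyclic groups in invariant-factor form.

rank_ℚ(R)=1; free=2−1=1
SNF(R) diag = [3] → torsion [3]

Answer: M ≅ ℤ^1 ⊕ ℤ/3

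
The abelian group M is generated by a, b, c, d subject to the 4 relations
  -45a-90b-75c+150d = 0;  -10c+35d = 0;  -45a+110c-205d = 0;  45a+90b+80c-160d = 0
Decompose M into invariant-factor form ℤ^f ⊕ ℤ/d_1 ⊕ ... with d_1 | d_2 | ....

Answer: M ≅ ℤ/5 ⊕ ℤ/15 ⊕ ℤ/45 ⊕ ℤ/90

Derivation:
rank_ℚ(R)=4; free=4−4=0
SNF(R) diag = [5, 15, 45, 90] → torsion [5, 15, 45, 90]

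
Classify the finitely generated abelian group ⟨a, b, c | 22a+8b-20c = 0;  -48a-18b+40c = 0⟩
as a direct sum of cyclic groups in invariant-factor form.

rank_ℚ(R)=2; free=3−2=1
SNF(R) diag = [2, 2] → torsion [2, 2]

Answer: M ≅ ℤ^1 ⊕ ℤ/2 ⊕ ℤ/2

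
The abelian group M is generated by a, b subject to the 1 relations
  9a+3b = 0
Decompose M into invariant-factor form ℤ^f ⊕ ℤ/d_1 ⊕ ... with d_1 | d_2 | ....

rank_ℚ(R)=1; free=2−1=1
SNF(R) diag = [3] → torsion [3]

Answer: M ≅ ℤ^1 ⊕ ℤ/3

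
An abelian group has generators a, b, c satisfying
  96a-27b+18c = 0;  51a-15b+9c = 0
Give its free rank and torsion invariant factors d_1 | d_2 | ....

rank_ℚ(R)=2; free=3−2=1
SNF(R) diag = [3, 3] → torsion [3, 3]

Answer: M ≅ ℤ^1 ⊕ ℤ/3 ⊕ ℤ/3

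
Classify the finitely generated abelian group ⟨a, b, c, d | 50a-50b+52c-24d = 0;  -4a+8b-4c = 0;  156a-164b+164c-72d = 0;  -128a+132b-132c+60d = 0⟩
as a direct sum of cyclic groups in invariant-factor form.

rank_ℚ(R)=4; free=4−4=0
SNF(R) diag = [2, 4, 4, 12] → torsion [2, 4, 4, 12]

Answer: M ≅ ℤ/2 ⊕ ℤ/4 ⊕ ℤ/4 ⊕ ℤ/12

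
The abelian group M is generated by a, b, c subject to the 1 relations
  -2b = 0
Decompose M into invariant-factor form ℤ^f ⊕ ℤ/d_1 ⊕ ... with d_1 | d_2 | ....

Answer: M ≅ ℤ^2 ⊕ ℤ/2

Derivation:
rank_ℚ(R)=1; free=3−1=2
SNF(R) diag = [2] → torsion [2]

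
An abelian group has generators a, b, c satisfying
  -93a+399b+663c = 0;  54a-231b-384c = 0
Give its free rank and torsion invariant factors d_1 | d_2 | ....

rank_ℚ(R)=2; free=3−2=1
SNF(R) diag = [3, 3] → torsion [3, 3]

Answer: M ≅ ℤ^1 ⊕ ℤ/3 ⊕ ℤ/3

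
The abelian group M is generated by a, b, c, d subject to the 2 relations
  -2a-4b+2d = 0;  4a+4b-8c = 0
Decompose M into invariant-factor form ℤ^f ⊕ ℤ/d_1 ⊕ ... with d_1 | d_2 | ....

rank_ℚ(R)=2; free=4−2=2
SNF(R) diag = [2, 4] → torsion [2, 4]

Answer: M ≅ ℤ^2 ⊕ ℤ/2 ⊕ ℤ/4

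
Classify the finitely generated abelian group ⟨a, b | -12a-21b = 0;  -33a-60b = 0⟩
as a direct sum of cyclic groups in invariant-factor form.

rank_ℚ(R)=2; free=2−2=0
SNF(R) diag = [3, 9] → torsion [3, 9]

Answer: M ≅ ℤ/3 ⊕ ℤ/9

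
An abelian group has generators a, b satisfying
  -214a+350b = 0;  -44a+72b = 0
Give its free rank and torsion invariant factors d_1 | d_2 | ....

rank_ℚ(R)=2; free=2−2=0
SNF(R) diag = [2, 4] → torsion [2, 4]

Answer: M ≅ ℤ/2 ⊕ ℤ/4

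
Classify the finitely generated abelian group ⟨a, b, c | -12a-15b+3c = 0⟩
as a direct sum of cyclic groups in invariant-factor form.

Answer: M ≅ ℤ^2 ⊕ ℤ/3

Derivation:
rank_ℚ(R)=1; free=3−1=2
SNF(R) diag = [3] → torsion [3]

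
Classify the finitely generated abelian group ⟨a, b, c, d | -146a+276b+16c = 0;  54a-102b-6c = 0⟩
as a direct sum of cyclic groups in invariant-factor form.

Answer: M ≅ ℤ^2 ⊕ ℤ/2 ⊕ ℤ/6

Derivation:
rank_ℚ(R)=2; free=4−2=2
SNF(R) diag = [2, 6] → torsion [2, 6]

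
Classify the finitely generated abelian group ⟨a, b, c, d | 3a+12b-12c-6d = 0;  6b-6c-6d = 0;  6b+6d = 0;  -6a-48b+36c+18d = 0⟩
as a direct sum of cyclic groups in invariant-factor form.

Answer: M ≅ ℤ/3 ⊕ ℤ/6 ⊕ ℤ/6 ⊕ ℤ/6

Derivation:
rank_ℚ(R)=4; free=4−4=0
SNF(R) diag = [3, 6, 6, 6] → torsion [3, 6, 6, 6]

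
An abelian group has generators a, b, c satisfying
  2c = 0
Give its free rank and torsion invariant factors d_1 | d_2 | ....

Answer: M ≅ ℤ^2 ⊕ ℤ/2

Derivation:
rank_ℚ(R)=1; free=3−1=2
SNF(R) diag = [2] → torsion [2]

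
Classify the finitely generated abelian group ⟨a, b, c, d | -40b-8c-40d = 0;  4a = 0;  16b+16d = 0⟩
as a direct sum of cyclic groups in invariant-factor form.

rank_ℚ(R)=3; free=4−3=1
SNF(R) diag = [4, 8, 16] → torsion [4, 8, 16]

Answer: M ≅ ℤ^1 ⊕ ℤ/4 ⊕ ℤ/8 ⊕ ℤ/16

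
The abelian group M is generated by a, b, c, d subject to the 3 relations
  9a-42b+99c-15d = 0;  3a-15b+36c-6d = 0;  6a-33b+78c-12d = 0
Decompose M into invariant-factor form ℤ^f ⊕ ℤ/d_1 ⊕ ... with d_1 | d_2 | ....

Answer: M ≅ ℤ^1 ⊕ ℤ/3 ⊕ ℤ/3 ⊕ ℤ/3

Derivation:
rank_ℚ(R)=3; free=4−3=1
SNF(R) diag = [3, 3, 3] → torsion [3, 3, 3]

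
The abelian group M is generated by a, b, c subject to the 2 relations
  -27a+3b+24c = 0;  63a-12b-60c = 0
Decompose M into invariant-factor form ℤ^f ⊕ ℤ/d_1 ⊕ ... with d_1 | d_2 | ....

Answer: M ≅ ℤ^1 ⊕ ℤ/3 ⊕ ℤ/9

Derivation:
rank_ℚ(R)=2; free=3−2=1
SNF(R) diag = [3, 9] → torsion [3, 9]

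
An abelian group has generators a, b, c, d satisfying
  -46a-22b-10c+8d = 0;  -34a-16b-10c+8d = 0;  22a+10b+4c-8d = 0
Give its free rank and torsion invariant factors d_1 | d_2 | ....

Answer: M ≅ ℤ^1 ⊕ ℤ/2 ⊕ ℤ/6 ⊕ ℤ/6

Derivation:
rank_ℚ(R)=3; free=4−3=1
SNF(R) diag = [2, 6, 6] → torsion [2, 6, 6]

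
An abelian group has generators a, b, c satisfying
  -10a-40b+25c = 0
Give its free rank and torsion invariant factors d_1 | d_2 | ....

Answer: M ≅ ℤ^2 ⊕ ℤ/5

Derivation:
rank_ℚ(R)=1; free=3−1=2
SNF(R) diag = [5] → torsion [5]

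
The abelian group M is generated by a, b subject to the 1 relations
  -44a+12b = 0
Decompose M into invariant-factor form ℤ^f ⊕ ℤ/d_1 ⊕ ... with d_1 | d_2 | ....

rank_ℚ(R)=1; free=2−1=1
SNF(R) diag = [4] → torsion [4]

Answer: M ≅ ℤ^1 ⊕ ℤ/4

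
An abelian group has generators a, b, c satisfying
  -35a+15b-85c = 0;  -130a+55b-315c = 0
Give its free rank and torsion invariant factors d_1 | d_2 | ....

Answer: M ≅ ℤ^1 ⊕ ℤ/5 ⊕ ℤ/5

Derivation:
rank_ℚ(R)=2; free=3−2=1
SNF(R) diag = [5, 5] → torsion [5, 5]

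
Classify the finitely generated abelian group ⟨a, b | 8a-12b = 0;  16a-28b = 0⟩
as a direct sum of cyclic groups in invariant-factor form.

rank_ℚ(R)=2; free=2−2=0
SNF(R) diag = [4, 8] → torsion [4, 8]

Answer: M ≅ ℤ/4 ⊕ ℤ/8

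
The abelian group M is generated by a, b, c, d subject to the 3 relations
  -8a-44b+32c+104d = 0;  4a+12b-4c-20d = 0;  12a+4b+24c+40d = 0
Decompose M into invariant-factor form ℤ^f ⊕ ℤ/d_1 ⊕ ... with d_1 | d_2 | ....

rank_ℚ(R)=3; free=4−3=1
SNF(R) diag = [4, 4, 12] → torsion [4, 4, 12]

Answer: M ≅ ℤ^1 ⊕ ℤ/4 ⊕ ℤ/4 ⊕ ℤ/12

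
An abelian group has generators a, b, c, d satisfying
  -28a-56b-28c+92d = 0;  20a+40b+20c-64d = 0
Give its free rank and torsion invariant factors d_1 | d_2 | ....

rank_ℚ(R)=2; free=4−2=2
SNF(R) diag = [4, 12] → torsion [4, 12]

Answer: M ≅ ℤ^2 ⊕ ℤ/4 ⊕ ℤ/12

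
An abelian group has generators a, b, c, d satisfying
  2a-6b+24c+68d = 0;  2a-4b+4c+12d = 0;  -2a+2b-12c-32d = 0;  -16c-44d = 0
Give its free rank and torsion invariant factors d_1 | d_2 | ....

Answer: M ≅ ℤ/2 ⊕ ℤ/2 ⊕ ℤ/4 ⊕ ℤ/4

Derivation:
rank_ℚ(R)=4; free=4−4=0
SNF(R) diag = [2, 2, 4, 4] → torsion [2, 2, 4, 4]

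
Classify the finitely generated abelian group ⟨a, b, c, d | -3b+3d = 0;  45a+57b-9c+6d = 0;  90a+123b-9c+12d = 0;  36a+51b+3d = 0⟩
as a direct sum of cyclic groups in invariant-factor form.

Answer: M ≅ ℤ/3 ⊕ ℤ/9 ⊕ ℤ/9 ⊕ ℤ/18

Derivation:
rank_ℚ(R)=4; free=4−4=0
SNF(R) diag = [3, 9, 9, 18] → torsion [3, 9, 9, 18]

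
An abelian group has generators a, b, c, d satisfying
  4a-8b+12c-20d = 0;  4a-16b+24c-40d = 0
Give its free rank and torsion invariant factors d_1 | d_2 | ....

rank_ℚ(R)=2; free=4−2=2
SNF(R) diag = [4, 4] → torsion [4, 4]

Answer: M ≅ ℤ^2 ⊕ ℤ/4 ⊕ ℤ/4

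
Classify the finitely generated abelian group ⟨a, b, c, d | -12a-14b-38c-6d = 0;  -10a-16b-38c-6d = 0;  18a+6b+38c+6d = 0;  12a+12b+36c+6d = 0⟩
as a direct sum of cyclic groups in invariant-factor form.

rank_ℚ(R)=4; free=4−4=0
SNF(R) diag = [2, 2, 2, 6] → torsion [2, 2, 2, 6]

Answer: M ≅ ℤ/2 ⊕ ℤ/2 ⊕ ℤ/2 ⊕ ℤ/6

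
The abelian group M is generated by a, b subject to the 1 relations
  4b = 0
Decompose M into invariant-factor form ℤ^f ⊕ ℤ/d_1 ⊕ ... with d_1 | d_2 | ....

Answer: M ≅ ℤ^1 ⊕ ℤ/4

Derivation:
rank_ℚ(R)=1; free=2−1=1
SNF(R) diag = [4] → torsion [4]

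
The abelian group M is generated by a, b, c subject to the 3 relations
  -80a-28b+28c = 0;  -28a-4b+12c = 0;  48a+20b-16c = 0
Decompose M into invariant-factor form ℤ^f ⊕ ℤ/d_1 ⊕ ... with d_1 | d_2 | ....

rank_ℚ(R)=3; free=3−3=0
SNF(R) diag = [4, 4, 12] → torsion [4, 4, 12]

Answer: M ≅ ℤ/4 ⊕ ℤ/4 ⊕ ℤ/12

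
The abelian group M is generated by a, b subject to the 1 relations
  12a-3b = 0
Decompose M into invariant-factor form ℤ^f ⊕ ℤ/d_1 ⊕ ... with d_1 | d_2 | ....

rank_ℚ(R)=1; free=2−1=1
SNF(R) diag = [3] → torsion [3]

Answer: M ≅ ℤ^1 ⊕ ℤ/3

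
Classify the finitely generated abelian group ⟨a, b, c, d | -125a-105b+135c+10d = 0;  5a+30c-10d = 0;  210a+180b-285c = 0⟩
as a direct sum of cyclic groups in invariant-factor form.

Answer: M ≅ ℤ^1 ⊕ ℤ/5 ⊕ ℤ/15 ⊕ ℤ/15

Derivation:
rank_ℚ(R)=3; free=4−3=1
SNF(R) diag = [5, 15, 15] → torsion [5, 15, 15]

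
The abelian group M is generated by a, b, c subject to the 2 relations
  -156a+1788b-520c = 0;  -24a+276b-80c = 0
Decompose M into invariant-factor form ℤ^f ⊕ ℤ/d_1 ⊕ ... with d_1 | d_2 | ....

rank_ℚ(R)=2; free=3−2=1
SNF(R) diag = [4, 12] → torsion [4, 12]

Answer: M ≅ ℤ^1 ⊕ ℤ/4 ⊕ ℤ/12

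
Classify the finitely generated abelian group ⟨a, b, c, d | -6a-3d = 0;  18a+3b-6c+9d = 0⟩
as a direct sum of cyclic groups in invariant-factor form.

rank_ℚ(R)=2; free=4−2=2
SNF(R) diag = [3, 3] → torsion [3, 3]

Answer: M ≅ ℤ^2 ⊕ ℤ/3 ⊕ ℤ/3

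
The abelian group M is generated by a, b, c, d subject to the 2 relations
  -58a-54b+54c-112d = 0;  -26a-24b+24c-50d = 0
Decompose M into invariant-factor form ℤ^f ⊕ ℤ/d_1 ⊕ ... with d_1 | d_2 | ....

rank_ℚ(R)=2; free=4−2=2
SNF(R) diag = [2, 6] → torsion [2, 6]

Answer: M ≅ ℤ^2 ⊕ ℤ/2 ⊕ ℤ/6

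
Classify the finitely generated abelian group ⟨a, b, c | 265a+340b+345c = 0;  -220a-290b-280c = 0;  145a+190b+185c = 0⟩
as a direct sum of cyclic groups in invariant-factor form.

rank_ℚ(R)=3; free=3−3=0
SNF(R) diag = [5, 10, 20] → torsion [5, 10, 20]

Answer: M ≅ ℤ/5 ⊕ ℤ/10 ⊕ ℤ/20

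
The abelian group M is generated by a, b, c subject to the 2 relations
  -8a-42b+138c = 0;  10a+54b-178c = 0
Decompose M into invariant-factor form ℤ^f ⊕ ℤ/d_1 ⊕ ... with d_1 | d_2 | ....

rank_ℚ(R)=2; free=3−2=1
SNF(R) diag = [2, 2] → torsion [2, 2]

Answer: M ≅ ℤ^1 ⊕ ℤ/2 ⊕ ℤ/2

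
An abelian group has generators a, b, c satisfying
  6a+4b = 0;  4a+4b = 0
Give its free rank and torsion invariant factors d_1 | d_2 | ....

rank_ℚ(R)=2; free=3−2=1
SNF(R) diag = [2, 4] → torsion [2, 4]

Answer: M ≅ ℤ^1 ⊕ ℤ/2 ⊕ ℤ/4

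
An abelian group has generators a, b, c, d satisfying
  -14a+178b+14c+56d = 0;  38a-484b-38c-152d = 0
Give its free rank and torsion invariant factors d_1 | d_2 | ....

rank_ℚ(R)=2; free=4−2=2
SNF(R) diag = [2, 6] → torsion [2, 6]

Answer: M ≅ ℤ^2 ⊕ ℤ/2 ⊕ ℤ/6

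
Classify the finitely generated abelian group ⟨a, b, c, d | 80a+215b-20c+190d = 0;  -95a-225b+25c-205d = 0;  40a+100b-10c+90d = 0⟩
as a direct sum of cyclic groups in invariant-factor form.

Answer: M ≅ ℤ^1 ⊕ ℤ/5 ⊕ ℤ/5 ⊕ ℤ/10

Derivation:
rank_ℚ(R)=3; free=4−3=1
SNF(R) diag = [5, 5, 10] → torsion [5, 5, 10]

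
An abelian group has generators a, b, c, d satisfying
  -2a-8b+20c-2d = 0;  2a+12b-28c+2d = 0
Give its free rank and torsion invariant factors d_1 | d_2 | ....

Answer: M ≅ ℤ^2 ⊕ ℤ/2 ⊕ ℤ/4

Derivation:
rank_ℚ(R)=2; free=4−2=2
SNF(R) diag = [2, 4] → torsion [2, 4]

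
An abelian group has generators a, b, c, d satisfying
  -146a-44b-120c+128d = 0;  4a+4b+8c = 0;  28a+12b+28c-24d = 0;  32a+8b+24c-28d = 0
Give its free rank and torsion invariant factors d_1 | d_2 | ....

rank_ℚ(R)=4; free=4−4=0
SNF(R) diag = [2, 4, 4, 4] → torsion [2, 4, 4, 4]

Answer: M ≅ ℤ/2 ⊕ ℤ/4 ⊕ ℤ/4 ⊕ ℤ/4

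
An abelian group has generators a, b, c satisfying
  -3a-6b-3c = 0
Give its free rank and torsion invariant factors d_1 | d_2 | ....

rank_ℚ(R)=1; free=3−1=2
SNF(R) diag = [3] → torsion [3]

Answer: M ≅ ℤ^2 ⊕ ℤ/3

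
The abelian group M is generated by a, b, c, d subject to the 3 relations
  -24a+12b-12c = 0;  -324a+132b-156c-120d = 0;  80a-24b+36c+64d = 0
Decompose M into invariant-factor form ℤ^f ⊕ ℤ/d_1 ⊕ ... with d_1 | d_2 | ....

Answer: M ≅ ℤ^1 ⊕ ℤ/4 ⊕ ℤ/12 ⊕ ℤ/12

Derivation:
rank_ℚ(R)=3; free=4−3=1
SNF(R) diag = [4, 12, 12] → torsion [4, 12, 12]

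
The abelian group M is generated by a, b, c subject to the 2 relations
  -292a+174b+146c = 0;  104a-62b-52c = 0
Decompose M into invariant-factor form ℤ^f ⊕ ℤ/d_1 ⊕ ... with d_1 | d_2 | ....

rank_ℚ(R)=2; free=3−2=1
SNF(R) diag = [2, 2] → torsion [2, 2]

Answer: M ≅ ℤ^1 ⊕ ℤ/2 ⊕ ℤ/2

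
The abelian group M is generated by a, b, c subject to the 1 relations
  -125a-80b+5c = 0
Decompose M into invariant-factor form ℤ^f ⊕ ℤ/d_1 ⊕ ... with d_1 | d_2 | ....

Answer: M ≅ ℤ^2 ⊕ ℤ/5

Derivation:
rank_ℚ(R)=1; free=3−1=2
SNF(R) diag = [5] → torsion [5]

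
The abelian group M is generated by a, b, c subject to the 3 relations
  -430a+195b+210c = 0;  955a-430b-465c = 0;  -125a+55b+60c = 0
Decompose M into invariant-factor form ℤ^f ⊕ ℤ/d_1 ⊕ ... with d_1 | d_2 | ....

Answer: M ≅ ℤ/5 ⊕ ℤ/5 ⊕ ℤ/15

Derivation:
rank_ℚ(R)=3; free=3−3=0
SNF(R) diag = [5, 5, 15] → torsion [5, 5, 15]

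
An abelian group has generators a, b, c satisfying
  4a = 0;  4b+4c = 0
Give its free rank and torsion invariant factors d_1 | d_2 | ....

Answer: M ≅ ℤ^1 ⊕ ℤ/4 ⊕ ℤ/4

Derivation:
rank_ℚ(R)=2; free=3−2=1
SNF(R) diag = [4, 4] → torsion [4, 4]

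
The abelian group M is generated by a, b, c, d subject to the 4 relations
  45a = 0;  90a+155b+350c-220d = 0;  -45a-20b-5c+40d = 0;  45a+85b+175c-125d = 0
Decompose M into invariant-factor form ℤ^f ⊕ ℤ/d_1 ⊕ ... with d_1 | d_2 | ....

Answer: M ≅ ℤ/5 ⊕ ℤ/15 ⊕ ℤ/45 ⊕ ℤ/45

Derivation:
rank_ℚ(R)=4; free=4−4=0
SNF(R) diag = [5, 15, 45, 45] → torsion [5, 15, 45, 45]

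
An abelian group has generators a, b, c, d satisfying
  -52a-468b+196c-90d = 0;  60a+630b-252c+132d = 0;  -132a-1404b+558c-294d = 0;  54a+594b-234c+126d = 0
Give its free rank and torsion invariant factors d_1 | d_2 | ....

rank_ℚ(R)=4; free=4−4=0
SNF(R) diag = [2, 6, 18, 18] → torsion [2, 6, 18, 18]

Answer: M ≅ ℤ/2 ⊕ ℤ/6 ⊕ ℤ/18 ⊕ ℤ/18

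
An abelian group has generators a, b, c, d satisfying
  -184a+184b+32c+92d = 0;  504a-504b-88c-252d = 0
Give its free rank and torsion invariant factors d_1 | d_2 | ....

Answer: M ≅ ℤ^2 ⊕ ℤ/4 ⊕ ℤ/8

Derivation:
rank_ℚ(R)=2; free=4−2=2
SNF(R) diag = [4, 8] → torsion [4, 8]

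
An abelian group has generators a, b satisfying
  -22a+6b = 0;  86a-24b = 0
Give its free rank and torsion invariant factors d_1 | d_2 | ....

rank_ℚ(R)=2; free=2−2=0
SNF(R) diag = [2, 6] → torsion [2, 6]

Answer: M ≅ ℤ/2 ⊕ ℤ/6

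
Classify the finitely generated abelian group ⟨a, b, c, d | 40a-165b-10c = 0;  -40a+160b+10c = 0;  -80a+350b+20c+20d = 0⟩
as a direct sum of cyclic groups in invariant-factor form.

rank_ℚ(R)=3; free=4−3=1
SNF(R) diag = [5, 10, 20] → torsion [5, 10, 20]

Answer: M ≅ ℤ^1 ⊕ ℤ/5 ⊕ ℤ/10 ⊕ ℤ/20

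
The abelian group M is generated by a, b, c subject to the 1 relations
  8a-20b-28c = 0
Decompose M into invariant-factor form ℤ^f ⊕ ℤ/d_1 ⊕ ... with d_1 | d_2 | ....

rank_ℚ(R)=1; free=3−1=2
SNF(R) diag = [4] → torsion [4]

Answer: M ≅ ℤ^2 ⊕ ℤ/4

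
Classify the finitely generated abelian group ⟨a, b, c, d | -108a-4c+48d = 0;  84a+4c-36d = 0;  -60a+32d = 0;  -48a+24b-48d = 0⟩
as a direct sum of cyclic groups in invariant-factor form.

Answer: M ≅ ℤ/4 ⊕ ℤ/4 ⊕ ℤ/12 ⊕ ℤ/24

Derivation:
rank_ℚ(R)=4; free=4−4=0
SNF(R) diag = [4, 4, 12, 24] → torsion [4, 4, 12, 24]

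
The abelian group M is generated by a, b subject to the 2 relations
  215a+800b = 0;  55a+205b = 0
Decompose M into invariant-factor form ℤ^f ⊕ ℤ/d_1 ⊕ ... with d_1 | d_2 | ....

Answer: M ≅ ℤ/5 ⊕ ℤ/15

Derivation:
rank_ℚ(R)=2; free=2−2=0
SNF(R) diag = [5, 15] → torsion [5, 15]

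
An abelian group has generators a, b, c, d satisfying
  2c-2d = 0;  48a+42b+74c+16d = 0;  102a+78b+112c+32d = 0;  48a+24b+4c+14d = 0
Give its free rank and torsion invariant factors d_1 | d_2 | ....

Answer: M ≅ ℤ/2 ⊕ ℤ/6 ⊕ ℤ/18 ⊕ ℤ/18

Derivation:
rank_ℚ(R)=4; free=4−4=0
SNF(R) diag = [2, 6, 18, 18] → torsion [2, 6, 18, 18]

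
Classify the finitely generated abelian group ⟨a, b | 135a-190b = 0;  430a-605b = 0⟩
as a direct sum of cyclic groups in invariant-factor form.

rank_ℚ(R)=2; free=2−2=0
SNF(R) diag = [5, 5] → torsion [5, 5]

Answer: M ≅ ℤ/5 ⊕ ℤ/5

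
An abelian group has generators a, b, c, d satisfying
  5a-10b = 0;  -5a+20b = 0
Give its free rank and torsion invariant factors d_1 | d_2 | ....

rank_ℚ(R)=2; free=4−2=2
SNF(R) diag = [5, 10] → torsion [5, 10]

Answer: M ≅ ℤ^2 ⊕ ℤ/5 ⊕ ℤ/10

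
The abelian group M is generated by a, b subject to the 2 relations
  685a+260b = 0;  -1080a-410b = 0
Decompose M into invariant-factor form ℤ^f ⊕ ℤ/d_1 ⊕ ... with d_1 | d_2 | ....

rank_ℚ(R)=2; free=2−2=0
SNF(R) diag = [5, 10] → torsion [5, 10]

Answer: M ≅ ℤ/5 ⊕ ℤ/10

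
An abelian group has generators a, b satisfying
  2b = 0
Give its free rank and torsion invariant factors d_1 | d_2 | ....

Answer: M ≅ ℤ^1 ⊕ ℤ/2

Derivation:
rank_ℚ(R)=1; free=2−1=1
SNF(R) diag = [2] → torsion [2]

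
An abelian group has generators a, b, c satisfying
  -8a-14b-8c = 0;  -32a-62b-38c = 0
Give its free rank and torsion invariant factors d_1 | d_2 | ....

rank_ℚ(R)=2; free=3−2=1
SNF(R) diag = [2, 6] → torsion [2, 6]

Answer: M ≅ ℤ^1 ⊕ ℤ/2 ⊕ ℤ/6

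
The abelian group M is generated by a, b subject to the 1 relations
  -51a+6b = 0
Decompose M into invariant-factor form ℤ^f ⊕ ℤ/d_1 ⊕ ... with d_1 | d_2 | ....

Answer: M ≅ ℤ^1 ⊕ ℤ/3

Derivation:
rank_ℚ(R)=1; free=2−1=1
SNF(R) diag = [3] → torsion [3]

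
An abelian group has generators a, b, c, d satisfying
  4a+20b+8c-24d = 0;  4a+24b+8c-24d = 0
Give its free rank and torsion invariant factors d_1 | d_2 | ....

Answer: M ≅ ℤ^2 ⊕ ℤ/4 ⊕ ℤ/4

Derivation:
rank_ℚ(R)=2; free=4−2=2
SNF(R) diag = [4, 4] → torsion [4, 4]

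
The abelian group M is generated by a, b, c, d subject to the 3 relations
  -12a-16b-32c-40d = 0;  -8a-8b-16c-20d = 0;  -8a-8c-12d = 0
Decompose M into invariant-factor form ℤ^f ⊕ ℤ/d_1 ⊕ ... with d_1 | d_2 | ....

rank_ℚ(R)=3; free=4−3=1
SNF(R) diag = [4, 4, 8] → torsion [4, 4, 8]

Answer: M ≅ ℤ^1 ⊕ ℤ/4 ⊕ ℤ/4 ⊕ ℤ/8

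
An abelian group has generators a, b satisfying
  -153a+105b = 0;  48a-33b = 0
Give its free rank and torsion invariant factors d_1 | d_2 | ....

rank_ℚ(R)=2; free=2−2=0
SNF(R) diag = [3, 3] → torsion [3, 3]

Answer: M ≅ ℤ/3 ⊕ ℤ/3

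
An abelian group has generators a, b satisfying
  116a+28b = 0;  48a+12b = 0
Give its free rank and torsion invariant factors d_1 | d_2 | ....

rank_ℚ(R)=2; free=2−2=0
SNF(R) diag = [4, 12] → torsion [4, 12]

Answer: M ≅ ℤ/4 ⊕ ℤ/12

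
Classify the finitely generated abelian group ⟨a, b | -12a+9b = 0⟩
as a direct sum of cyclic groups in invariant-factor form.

rank_ℚ(R)=1; free=2−1=1
SNF(R) diag = [3] → torsion [3]

Answer: M ≅ ℤ^1 ⊕ ℤ/3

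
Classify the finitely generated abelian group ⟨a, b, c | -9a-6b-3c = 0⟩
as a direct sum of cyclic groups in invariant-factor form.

Answer: M ≅ ℤ^2 ⊕ ℤ/3

Derivation:
rank_ℚ(R)=1; free=3−1=2
SNF(R) diag = [3] → torsion [3]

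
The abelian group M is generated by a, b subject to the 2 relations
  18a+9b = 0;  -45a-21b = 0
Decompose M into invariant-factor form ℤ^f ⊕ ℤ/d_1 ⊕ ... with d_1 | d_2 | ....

Answer: M ≅ ℤ/3 ⊕ ℤ/9

Derivation:
rank_ℚ(R)=2; free=2−2=0
SNF(R) diag = [3, 9] → torsion [3, 9]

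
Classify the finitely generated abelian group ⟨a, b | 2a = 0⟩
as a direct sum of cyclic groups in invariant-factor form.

rank_ℚ(R)=1; free=2−1=1
SNF(R) diag = [2] → torsion [2]

Answer: M ≅ ℤ^1 ⊕ ℤ/2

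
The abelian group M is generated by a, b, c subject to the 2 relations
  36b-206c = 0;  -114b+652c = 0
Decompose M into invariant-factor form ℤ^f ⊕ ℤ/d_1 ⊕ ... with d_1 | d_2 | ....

rank_ℚ(R)=2; free=3−2=1
SNF(R) diag = [2, 6] → torsion [2, 6]

Answer: M ≅ ℤ^1 ⊕ ℤ/2 ⊕ ℤ/6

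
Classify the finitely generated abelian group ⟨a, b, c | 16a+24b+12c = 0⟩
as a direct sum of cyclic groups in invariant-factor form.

rank_ℚ(R)=1; free=3−1=2
SNF(R) diag = [4] → torsion [4]

Answer: M ≅ ℤ^2 ⊕ ℤ/4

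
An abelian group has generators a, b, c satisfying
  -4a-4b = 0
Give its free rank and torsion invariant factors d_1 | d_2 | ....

Answer: M ≅ ℤ^2 ⊕ ℤ/4

Derivation:
rank_ℚ(R)=1; free=3−1=2
SNF(R) diag = [4] → torsion [4]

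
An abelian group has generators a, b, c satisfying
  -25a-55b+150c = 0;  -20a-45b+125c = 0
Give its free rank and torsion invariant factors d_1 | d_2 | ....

rank_ℚ(R)=2; free=3−2=1
SNF(R) diag = [5, 5] → torsion [5, 5]

Answer: M ≅ ℤ^1 ⊕ ℤ/5 ⊕ ℤ/5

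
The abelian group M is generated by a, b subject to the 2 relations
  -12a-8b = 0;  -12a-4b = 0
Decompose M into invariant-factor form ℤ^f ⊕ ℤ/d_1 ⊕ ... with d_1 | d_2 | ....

rank_ℚ(R)=2; free=2−2=0
SNF(R) diag = [4, 12] → torsion [4, 12]

Answer: M ≅ ℤ/4 ⊕ ℤ/12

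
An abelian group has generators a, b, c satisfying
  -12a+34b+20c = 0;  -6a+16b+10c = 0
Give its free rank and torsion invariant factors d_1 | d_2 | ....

rank_ℚ(R)=2; free=3−2=1
SNF(R) diag = [2, 2] → torsion [2, 2]

Answer: M ≅ ℤ^1 ⊕ ℤ/2 ⊕ ℤ/2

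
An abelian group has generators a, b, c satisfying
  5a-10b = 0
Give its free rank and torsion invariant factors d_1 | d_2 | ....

rank_ℚ(R)=1; free=3−1=2
SNF(R) diag = [5] → torsion [5]

Answer: M ≅ ℤ^2 ⊕ ℤ/5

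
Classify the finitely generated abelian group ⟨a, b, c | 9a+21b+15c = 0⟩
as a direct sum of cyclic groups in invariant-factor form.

Answer: M ≅ ℤ^2 ⊕ ℤ/3

Derivation:
rank_ℚ(R)=1; free=3−1=2
SNF(R) diag = [3] → torsion [3]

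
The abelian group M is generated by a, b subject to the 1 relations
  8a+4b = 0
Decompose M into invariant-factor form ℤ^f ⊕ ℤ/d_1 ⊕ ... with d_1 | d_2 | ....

Answer: M ≅ ℤ^1 ⊕ ℤ/4

Derivation:
rank_ℚ(R)=1; free=2−1=1
SNF(R) diag = [4] → torsion [4]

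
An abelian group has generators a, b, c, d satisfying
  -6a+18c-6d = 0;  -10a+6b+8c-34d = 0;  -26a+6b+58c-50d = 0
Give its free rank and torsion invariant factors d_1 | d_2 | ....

rank_ℚ(R)=3; free=4−3=1
SNF(R) diag = [2, 6, 6] → torsion [2, 6, 6]

Answer: M ≅ ℤ^1 ⊕ ℤ/2 ⊕ ℤ/6 ⊕ ℤ/6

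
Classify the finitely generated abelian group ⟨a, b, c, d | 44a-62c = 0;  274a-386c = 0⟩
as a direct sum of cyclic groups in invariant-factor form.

Answer: M ≅ ℤ^2 ⊕ ℤ/2 ⊕ ℤ/2

Derivation:
rank_ℚ(R)=2; free=4−2=2
SNF(R) diag = [2, 2] → torsion [2, 2]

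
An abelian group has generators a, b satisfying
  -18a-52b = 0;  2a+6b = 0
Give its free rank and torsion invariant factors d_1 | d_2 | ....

Answer: M ≅ ℤ/2 ⊕ ℤ/2

Derivation:
rank_ℚ(R)=2; free=2−2=0
SNF(R) diag = [2, 2] → torsion [2, 2]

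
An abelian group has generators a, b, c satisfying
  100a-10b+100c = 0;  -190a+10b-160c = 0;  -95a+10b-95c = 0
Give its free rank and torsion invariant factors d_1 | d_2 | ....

rank_ℚ(R)=3; free=3−3=0
SNF(R) diag = [5, 10, 30] → torsion [5, 10, 30]

Answer: M ≅ ℤ/5 ⊕ ℤ/10 ⊕ ℤ/30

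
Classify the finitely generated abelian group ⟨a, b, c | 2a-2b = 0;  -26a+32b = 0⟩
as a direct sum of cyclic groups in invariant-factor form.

rank_ℚ(R)=2; free=3−2=1
SNF(R) diag = [2, 6] → torsion [2, 6]

Answer: M ≅ ℤ^1 ⊕ ℤ/2 ⊕ ℤ/6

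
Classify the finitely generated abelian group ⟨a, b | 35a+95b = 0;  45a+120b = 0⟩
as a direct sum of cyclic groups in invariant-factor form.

rank_ℚ(R)=2; free=2−2=0
SNF(R) diag = [5, 15] → torsion [5, 15]

Answer: M ≅ ℤ/5 ⊕ ℤ/15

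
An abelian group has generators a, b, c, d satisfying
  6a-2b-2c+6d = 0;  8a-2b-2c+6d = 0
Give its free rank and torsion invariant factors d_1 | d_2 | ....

Answer: M ≅ ℤ^2 ⊕ ℤ/2 ⊕ ℤ/2

Derivation:
rank_ℚ(R)=2; free=4−2=2
SNF(R) diag = [2, 2] → torsion [2, 2]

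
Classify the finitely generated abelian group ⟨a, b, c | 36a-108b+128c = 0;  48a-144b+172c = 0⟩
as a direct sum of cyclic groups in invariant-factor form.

Answer: M ≅ ℤ^1 ⊕ ℤ/4 ⊕ ℤ/12

Derivation:
rank_ℚ(R)=2; free=3−2=1
SNF(R) diag = [4, 12] → torsion [4, 12]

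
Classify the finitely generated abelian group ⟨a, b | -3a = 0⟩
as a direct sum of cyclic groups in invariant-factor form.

Answer: M ≅ ℤ^1 ⊕ ℤ/3

Derivation:
rank_ℚ(R)=1; free=2−1=1
SNF(R) diag = [3] → torsion [3]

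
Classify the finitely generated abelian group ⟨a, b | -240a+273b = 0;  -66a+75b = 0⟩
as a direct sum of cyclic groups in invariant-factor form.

rank_ℚ(R)=2; free=2−2=0
SNF(R) diag = [3, 6] → torsion [3, 6]

Answer: M ≅ ℤ/3 ⊕ ℤ/6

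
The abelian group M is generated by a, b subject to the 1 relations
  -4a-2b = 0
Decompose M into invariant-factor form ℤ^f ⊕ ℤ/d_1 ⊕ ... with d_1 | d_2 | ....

rank_ℚ(R)=1; free=2−1=1
SNF(R) diag = [2] → torsion [2]

Answer: M ≅ ℤ^1 ⊕ ℤ/2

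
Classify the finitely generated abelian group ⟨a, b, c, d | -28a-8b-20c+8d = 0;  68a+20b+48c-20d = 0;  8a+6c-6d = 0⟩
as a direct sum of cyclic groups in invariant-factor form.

Answer: M ≅ ℤ^1 ⊕ ℤ/2 ⊕ ℤ/4 ⊕ ℤ/4

Derivation:
rank_ℚ(R)=3; free=4−3=1
SNF(R) diag = [2, 4, 4] → torsion [2, 4, 4]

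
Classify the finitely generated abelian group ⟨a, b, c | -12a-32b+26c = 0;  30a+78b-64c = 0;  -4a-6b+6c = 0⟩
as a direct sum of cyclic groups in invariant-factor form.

Answer: M ≅ ℤ/2 ⊕ ℤ/2 ⊕ ℤ/2

Derivation:
rank_ℚ(R)=3; free=3−3=0
SNF(R) diag = [2, 2, 2] → torsion [2, 2, 2]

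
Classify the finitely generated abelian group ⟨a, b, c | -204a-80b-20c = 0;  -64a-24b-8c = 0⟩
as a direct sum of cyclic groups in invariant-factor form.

rank_ℚ(R)=2; free=3−2=1
SNF(R) diag = [4, 8] → torsion [4, 8]

Answer: M ≅ ℤ^1 ⊕ ℤ/4 ⊕ ℤ/8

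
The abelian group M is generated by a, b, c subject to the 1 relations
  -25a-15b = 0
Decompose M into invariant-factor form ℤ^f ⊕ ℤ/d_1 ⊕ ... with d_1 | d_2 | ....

rank_ℚ(R)=1; free=3−1=2
SNF(R) diag = [5] → torsion [5]

Answer: M ≅ ℤ^2 ⊕ ℤ/5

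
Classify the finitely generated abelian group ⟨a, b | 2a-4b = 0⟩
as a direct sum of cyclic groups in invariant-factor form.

Answer: M ≅ ℤ^1 ⊕ ℤ/2

Derivation:
rank_ℚ(R)=1; free=2−1=1
SNF(R) diag = [2] → torsion [2]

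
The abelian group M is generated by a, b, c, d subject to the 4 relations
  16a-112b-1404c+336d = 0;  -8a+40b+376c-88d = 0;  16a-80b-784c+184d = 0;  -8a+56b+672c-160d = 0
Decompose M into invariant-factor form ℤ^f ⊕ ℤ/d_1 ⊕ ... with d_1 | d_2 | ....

rank_ℚ(R)=4; free=4−4=0
SNF(R) diag = [4, 8, 8, 16] → torsion [4, 8, 8, 16]

Answer: M ≅ ℤ/4 ⊕ ℤ/8 ⊕ ℤ/8 ⊕ ℤ/16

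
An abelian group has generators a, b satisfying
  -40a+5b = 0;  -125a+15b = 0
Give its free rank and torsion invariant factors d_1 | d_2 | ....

rank_ℚ(R)=2; free=2−2=0
SNF(R) diag = [5, 5] → torsion [5, 5]

Answer: M ≅ ℤ/5 ⊕ ℤ/5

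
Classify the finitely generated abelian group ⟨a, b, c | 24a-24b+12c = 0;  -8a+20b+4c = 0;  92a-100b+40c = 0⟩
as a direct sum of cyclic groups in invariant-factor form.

Answer: M ≅ ℤ/4 ⊕ ℤ/4 ⊕ ℤ/12

Derivation:
rank_ℚ(R)=3; free=3−3=0
SNF(R) diag = [4, 4, 12] → torsion [4, 4, 12]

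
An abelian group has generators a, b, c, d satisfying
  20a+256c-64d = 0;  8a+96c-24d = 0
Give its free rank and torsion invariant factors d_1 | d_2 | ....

Answer: M ≅ ℤ^2 ⊕ ℤ/4 ⊕ ℤ/8

Derivation:
rank_ℚ(R)=2; free=4−2=2
SNF(R) diag = [4, 8] → torsion [4, 8]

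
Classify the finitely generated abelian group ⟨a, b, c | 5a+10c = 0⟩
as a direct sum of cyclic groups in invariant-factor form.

rank_ℚ(R)=1; free=3−1=2
SNF(R) diag = [5] → torsion [5]

Answer: M ≅ ℤ^2 ⊕ ℤ/5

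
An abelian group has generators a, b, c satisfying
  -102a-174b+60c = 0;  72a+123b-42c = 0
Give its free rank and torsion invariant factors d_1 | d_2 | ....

rank_ℚ(R)=2; free=3−2=1
SNF(R) diag = [3, 6] → torsion [3, 6]

Answer: M ≅ ℤ^1 ⊕ ℤ/3 ⊕ ℤ/6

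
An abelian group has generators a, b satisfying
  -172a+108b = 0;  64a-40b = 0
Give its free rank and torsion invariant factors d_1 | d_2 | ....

rank_ℚ(R)=2; free=2−2=0
SNF(R) diag = [4, 8] → torsion [4, 8]

Answer: M ≅ ℤ/4 ⊕ ℤ/8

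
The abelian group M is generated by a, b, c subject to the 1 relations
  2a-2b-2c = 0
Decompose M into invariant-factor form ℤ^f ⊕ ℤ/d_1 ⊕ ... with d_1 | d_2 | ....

rank_ℚ(R)=1; free=3−1=2
SNF(R) diag = [2] → torsion [2]

Answer: M ≅ ℤ^2 ⊕ ℤ/2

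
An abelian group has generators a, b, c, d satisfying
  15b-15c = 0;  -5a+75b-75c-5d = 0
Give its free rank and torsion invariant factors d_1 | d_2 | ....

rank_ℚ(R)=2; free=4−2=2
SNF(R) diag = [5, 15] → torsion [5, 15]

Answer: M ≅ ℤ^2 ⊕ ℤ/5 ⊕ ℤ/15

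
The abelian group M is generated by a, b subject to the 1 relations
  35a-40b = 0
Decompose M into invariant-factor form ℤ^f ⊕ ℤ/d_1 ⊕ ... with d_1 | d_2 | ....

rank_ℚ(R)=1; free=2−1=1
SNF(R) diag = [5] → torsion [5]

Answer: M ≅ ℤ^1 ⊕ ℤ/5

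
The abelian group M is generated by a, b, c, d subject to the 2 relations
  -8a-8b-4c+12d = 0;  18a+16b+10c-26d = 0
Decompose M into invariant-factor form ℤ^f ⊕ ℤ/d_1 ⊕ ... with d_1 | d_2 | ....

Answer: M ≅ ℤ^2 ⊕ ℤ/2 ⊕ ℤ/4

Derivation:
rank_ℚ(R)=2; free=4−2=2
SNF(R) diag = [2, 4] → torsion [2, 4]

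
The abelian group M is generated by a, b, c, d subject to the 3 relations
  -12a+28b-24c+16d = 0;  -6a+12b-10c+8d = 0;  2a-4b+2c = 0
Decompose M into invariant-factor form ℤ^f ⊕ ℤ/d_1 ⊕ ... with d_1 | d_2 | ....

rank_ℚ(R)=3; free=4−3=1
SNF(R) diag = [2, 4, 4] → torsion [2, 4, 4]

Answer: M ≅ ℤ^1 ⊕ ℤ/2 ⊕ ℤ/4 ⊕ ℤ/4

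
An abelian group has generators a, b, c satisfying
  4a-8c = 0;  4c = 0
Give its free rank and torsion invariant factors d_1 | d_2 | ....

rank_ℚ(R)=2; free=3−2=1
SNF(R) diag = [4, 4] → torsion [4, 4]

Answer: M ≅ ℤ^1 ⊕ ℤ/4 ⊕ ℤ/4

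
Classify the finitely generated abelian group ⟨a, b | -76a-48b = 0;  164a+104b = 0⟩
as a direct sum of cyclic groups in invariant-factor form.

Answer: M ≅ ℤ/4 ⊕ ℤ/8

Derivation:
rank_ℚ(R)=2; free=2−2=0
SNF(R) diag = [4, 8] → torsion [4, 8]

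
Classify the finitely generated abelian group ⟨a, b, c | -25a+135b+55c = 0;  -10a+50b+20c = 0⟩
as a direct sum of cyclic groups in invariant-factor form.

Answer: M ≅ ℤ^1 ⊕ ℤ/5 ⊕ ℤ/10

Derivation:
rank_ℚ(R)=2; free=3−2=1
SNF(R) diag = [5, 10] → torsion [5, 10]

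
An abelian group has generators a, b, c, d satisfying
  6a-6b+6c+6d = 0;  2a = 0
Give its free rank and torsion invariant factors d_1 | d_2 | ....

Answer: M ≅ ℤ^2 ⊕ ℤ/2 ⊕ ℤ/6

Derivation:
rank_ℚ(R)=2; free=4−2=2
SNF(R) diag = [2, 6] → torsion [2, 6]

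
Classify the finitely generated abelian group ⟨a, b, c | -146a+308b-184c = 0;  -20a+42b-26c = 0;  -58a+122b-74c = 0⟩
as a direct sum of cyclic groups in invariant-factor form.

Answer: M ≅ ℤ/2 ⊕ ℤ/2 ⊕ ℤ/4

Derivation:
rank_ℚ(R)=3; free=3−3=0
SNF(R) diag = [2, 2, 4] → torsion [2, 2, 4]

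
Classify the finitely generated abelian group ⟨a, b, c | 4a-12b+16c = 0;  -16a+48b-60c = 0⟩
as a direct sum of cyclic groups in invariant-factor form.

Answer: M ≅ ℤ^1 ⊕ ℤ/4 ⊕ ℤ/4

Derivation:
rank_ℚ(R)=2; free=3−2=1
SNF(R) diag = [4, 4] → torsion [4, 4]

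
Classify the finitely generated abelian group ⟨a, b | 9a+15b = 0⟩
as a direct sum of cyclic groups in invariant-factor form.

rank_ℚ(R)=1; free=2−1=1
SNF(R) diag = [3] → torsion [3]

Answer: M ≅ ℤ^1 ⊕ ℤ/3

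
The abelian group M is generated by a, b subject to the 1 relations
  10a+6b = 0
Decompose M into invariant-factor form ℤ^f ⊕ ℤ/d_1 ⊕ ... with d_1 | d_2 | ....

Answer: M ≅ ℤ^1 ⊕ ℤ/2

Derivation:
rank_ℚ(R)=1; free=2−1=1
SNF(R) diag = [2] → torsion [2]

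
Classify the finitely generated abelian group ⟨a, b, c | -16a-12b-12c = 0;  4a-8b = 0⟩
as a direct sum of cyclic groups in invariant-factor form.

rank_ℚ(R)=2; free=3−2=1
SNF(R) diag = [4, 4] → torsion [4, 4]

Answer: M ≅ ℤ^1 ⊕ ℤ/4 ⊕ ℤ/4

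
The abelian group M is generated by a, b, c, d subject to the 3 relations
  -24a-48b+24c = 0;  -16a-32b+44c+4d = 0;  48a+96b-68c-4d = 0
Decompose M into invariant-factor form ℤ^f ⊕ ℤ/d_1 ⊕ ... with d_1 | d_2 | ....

Answer: M ≅ ℤ^1 ⊕ ℤ/4 ⊕ ℤ/8 ⊕ ℤ/24

Derivation:
rank_ℚ(R)=3; free=4−3=1
SNF(R) diag = [4, 8, 24] → torsion [4, 8, 24]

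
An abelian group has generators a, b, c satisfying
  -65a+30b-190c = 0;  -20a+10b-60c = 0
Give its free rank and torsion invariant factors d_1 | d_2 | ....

rank_ℚ(R)=2; free=3−2=1
SNF(R) diag = [5, 10] → torsion [5, 10]

Answer: M ≅ ℤ^1 ⊕ ℤ/5 ⊕ ℤ/10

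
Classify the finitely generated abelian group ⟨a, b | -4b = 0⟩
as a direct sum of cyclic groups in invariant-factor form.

rank_ℚ(R)=1; free=2−1=1
SNF(R) diag = [4] → torsion [4]

Answer: M ≅ ℤ^1 ⊕ ℤ/4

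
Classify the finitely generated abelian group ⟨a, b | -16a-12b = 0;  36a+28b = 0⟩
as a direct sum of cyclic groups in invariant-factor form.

Answer: M ≅ ℤ/4 ⊕ ℤ/4

Derivation:
rank_ℚ(R)=2; free=2−2=0
SNF(R) diag = [4, 4] → torsion [4, 4]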